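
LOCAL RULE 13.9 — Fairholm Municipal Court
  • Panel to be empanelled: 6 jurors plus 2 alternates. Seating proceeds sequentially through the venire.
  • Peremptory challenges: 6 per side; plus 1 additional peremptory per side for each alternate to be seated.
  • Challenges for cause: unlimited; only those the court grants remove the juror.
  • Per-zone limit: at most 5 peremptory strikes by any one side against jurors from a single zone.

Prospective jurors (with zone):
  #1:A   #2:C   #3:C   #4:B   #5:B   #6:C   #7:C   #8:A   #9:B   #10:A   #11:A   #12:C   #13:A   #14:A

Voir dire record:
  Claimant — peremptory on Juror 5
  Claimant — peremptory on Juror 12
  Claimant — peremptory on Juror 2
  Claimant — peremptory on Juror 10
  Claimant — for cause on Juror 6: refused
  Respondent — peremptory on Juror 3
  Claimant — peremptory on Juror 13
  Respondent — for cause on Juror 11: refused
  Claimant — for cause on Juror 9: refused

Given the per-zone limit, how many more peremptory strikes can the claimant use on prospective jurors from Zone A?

3

Claimant peremptories so far: #5, #12, #2, #10, #13 — 5 of 8 used, 3 left overall.
Against Zone A: #10, #13 — 2 used; per-zone cap 5 leaves 3.
Binding limit: min(3, 3) = 3.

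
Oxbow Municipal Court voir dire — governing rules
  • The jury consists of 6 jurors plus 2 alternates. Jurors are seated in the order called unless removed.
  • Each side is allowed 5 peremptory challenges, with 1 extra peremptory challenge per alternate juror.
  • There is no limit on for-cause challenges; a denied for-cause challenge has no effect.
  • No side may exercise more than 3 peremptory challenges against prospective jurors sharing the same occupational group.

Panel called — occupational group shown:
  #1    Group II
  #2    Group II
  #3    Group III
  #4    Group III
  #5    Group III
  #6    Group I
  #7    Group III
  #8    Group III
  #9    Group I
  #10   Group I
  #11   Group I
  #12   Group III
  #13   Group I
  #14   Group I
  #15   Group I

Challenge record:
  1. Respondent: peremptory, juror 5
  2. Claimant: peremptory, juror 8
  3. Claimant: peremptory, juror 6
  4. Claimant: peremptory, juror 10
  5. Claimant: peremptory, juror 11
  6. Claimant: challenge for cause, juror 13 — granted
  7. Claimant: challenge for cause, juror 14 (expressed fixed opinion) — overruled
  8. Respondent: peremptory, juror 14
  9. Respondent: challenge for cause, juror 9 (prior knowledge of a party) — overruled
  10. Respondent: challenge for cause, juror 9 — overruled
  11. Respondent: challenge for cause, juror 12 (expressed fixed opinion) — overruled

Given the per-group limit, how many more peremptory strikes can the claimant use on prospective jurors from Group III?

Claimant peremptories so far: #8, #6, #10, #11 — 4 of 7 used, 3 left overall.
Against Group III: #8 — 1 used; per-group cap 3 leaves 2.
Binding limit: min(3, 2) = 2.

2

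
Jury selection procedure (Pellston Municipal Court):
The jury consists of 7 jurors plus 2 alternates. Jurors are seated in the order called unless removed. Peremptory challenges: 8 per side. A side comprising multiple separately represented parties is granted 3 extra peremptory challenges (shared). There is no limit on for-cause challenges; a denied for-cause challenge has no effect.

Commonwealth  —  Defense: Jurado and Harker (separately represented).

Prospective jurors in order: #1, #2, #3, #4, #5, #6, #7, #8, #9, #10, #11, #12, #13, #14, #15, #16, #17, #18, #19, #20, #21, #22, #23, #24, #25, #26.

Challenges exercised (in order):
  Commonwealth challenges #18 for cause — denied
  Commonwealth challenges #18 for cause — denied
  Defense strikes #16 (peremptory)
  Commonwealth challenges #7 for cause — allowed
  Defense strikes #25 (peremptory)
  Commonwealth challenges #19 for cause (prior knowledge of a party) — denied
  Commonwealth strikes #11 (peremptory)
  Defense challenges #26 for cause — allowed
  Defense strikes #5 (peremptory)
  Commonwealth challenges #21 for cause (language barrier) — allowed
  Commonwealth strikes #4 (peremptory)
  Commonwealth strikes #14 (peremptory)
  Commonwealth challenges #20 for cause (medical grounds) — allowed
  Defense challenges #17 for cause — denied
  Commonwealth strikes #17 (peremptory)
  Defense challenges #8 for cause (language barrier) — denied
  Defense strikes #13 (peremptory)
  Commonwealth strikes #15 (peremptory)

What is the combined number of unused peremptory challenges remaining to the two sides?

Commonwealth allotment: 8. Defense allotment: 8 base + 3 multi-party = 11.
Commonwealth peremptories used: #11, #4, #14, #17, #15 — 5 (for-cause on #18, #18, #7, #19, #21, #20 don't count).
Defense peremptories used: #16, #25, #5, #13 — 4 (for-cause on #26, #17, #8 don't count).
Remaining: (8 − 5) + (11 − 4) = 10.

10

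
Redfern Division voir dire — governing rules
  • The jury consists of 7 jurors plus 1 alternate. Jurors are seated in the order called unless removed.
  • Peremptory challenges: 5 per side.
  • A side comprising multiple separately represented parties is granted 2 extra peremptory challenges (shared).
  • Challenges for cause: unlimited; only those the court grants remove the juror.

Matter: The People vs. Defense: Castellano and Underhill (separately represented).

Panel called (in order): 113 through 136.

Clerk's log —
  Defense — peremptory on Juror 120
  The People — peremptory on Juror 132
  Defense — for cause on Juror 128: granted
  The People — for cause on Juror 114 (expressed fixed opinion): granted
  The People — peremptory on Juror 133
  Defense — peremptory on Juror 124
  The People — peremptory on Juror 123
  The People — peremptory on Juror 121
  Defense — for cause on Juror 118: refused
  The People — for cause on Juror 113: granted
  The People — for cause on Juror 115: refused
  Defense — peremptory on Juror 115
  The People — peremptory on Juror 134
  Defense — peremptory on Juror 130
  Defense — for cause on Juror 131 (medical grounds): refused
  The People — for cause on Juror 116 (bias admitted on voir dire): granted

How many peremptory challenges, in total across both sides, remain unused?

3

The People allotment: 5. Defense allotment: 5 base + 2 multi-party = 7.
The People peremptories used: #132, #133, #123, #121, #134 — 5 (for-cause on #114, #113, #115, #116 don't count).
Defense peremptories used: #120, #124, #115, #130 — 4 (for-cause on #128, #118, #131 don't count).
Remaining: (5 − 5) + (7 − 4) = 3.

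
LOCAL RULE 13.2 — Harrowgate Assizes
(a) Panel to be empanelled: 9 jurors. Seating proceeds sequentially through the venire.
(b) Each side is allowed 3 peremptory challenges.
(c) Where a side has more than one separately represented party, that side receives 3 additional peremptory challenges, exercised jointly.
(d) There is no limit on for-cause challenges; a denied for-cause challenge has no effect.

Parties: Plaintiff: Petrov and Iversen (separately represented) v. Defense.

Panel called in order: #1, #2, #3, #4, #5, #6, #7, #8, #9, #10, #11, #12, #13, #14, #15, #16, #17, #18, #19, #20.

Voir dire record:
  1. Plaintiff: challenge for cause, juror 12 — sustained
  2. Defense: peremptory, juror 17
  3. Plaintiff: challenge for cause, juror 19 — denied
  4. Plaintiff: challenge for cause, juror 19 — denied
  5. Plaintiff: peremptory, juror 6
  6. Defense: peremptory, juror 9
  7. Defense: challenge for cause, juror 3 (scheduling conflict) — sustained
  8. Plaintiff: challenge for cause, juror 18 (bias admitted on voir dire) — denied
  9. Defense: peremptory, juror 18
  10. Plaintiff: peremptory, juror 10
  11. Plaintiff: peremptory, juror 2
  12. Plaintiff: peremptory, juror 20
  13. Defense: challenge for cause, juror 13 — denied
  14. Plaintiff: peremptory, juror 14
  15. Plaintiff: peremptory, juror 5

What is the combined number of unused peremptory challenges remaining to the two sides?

Plaintiff allotment: 3 base + 3 multi-party = 6. Defense allotment: 3.
Plaintiff peremptories used: #6, #10, #2, #20, #14, #5 — 6 (for-cause on #12, #19, #19, #18 don't count).
Defense peremptories used: #17, #9, #18 — 3 (for-cause on #3, #13 don't count).
Remaining: (6 − 6) + (3 − 3) = 0.

0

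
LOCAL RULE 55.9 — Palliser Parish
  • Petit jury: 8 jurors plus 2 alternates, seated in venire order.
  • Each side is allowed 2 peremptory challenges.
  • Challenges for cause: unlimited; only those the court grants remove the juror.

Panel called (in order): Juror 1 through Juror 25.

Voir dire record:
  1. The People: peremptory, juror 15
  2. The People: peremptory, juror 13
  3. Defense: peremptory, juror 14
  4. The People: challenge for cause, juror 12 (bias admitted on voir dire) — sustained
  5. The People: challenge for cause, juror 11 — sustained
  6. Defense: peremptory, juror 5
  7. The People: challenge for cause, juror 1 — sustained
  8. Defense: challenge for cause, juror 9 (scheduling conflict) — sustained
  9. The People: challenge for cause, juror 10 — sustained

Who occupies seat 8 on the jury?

17

Removed: #1, #5, #9, #10, #11, #12, #13, #14, #15.
Filling seats in venire order through position 8: #2, #3, #4, #6, #7, #8, #16, #17.
So seat 8 is #17.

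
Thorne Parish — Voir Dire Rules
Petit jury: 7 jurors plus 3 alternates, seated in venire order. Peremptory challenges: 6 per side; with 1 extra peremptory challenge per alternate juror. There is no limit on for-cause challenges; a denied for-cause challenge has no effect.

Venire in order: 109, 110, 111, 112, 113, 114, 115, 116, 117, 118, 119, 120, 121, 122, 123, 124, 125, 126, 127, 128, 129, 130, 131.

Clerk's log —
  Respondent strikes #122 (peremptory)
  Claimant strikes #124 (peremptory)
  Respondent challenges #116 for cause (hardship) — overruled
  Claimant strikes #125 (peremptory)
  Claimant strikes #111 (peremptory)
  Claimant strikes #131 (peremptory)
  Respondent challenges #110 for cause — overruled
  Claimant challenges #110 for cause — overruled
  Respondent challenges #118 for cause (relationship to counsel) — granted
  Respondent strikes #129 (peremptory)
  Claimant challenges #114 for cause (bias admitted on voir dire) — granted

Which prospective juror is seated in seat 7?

Removed: #111, #114, #118, #122, #124, #125, #129, #131. (#110, #116 stay — for-cause denied.)
Seating in order: seats 1–7 → #109, #110, #112, #113, #115, #116, #117; alternates → #119, #120, #121.
So seat 7 is #117.

117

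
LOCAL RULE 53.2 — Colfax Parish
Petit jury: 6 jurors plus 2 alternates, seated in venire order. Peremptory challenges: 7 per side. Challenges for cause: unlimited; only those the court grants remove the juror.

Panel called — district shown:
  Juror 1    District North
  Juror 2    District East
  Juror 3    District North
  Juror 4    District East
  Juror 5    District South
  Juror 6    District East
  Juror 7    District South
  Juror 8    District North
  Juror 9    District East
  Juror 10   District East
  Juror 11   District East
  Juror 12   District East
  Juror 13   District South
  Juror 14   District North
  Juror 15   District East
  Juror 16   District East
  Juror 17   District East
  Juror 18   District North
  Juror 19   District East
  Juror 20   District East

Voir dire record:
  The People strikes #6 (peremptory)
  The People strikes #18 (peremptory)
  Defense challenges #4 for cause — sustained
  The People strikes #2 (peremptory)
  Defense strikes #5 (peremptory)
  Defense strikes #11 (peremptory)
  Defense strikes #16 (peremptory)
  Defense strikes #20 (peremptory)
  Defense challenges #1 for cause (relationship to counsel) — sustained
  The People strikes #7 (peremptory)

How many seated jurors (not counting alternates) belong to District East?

Removed: #1, #2, #4, #5, #6, #7, #11, #16, #18, #20.
Seated jurors 1–6: #3, #8, #9, #10, #12, #13 (alternates #14, #15 not counted).
Of those, in District East: #9, #10, #12 → 3.

3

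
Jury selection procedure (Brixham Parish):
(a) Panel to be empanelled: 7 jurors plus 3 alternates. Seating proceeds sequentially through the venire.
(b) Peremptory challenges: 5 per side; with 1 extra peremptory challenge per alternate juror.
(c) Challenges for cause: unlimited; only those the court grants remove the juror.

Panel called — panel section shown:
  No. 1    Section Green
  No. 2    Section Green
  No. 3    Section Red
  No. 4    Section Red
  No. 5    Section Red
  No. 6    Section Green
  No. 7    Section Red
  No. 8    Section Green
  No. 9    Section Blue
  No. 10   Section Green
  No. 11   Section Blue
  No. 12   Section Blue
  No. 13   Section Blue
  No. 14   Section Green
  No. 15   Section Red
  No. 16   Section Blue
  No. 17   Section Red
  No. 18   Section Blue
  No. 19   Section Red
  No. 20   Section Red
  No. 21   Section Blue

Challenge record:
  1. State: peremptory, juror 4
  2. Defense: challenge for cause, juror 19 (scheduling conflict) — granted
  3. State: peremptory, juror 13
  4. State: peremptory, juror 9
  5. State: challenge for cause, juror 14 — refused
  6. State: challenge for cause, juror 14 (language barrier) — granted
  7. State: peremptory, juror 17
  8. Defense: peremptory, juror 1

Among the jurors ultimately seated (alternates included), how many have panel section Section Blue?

2

Removed: #1, #4, #9, #13, #14, #17, #19.
Seated (10 incl. alternates): #2, #3, #5, #6, #7, #8, #10, #11, #12, #15.
Of those, in Section Blue: #11, #12 → 2.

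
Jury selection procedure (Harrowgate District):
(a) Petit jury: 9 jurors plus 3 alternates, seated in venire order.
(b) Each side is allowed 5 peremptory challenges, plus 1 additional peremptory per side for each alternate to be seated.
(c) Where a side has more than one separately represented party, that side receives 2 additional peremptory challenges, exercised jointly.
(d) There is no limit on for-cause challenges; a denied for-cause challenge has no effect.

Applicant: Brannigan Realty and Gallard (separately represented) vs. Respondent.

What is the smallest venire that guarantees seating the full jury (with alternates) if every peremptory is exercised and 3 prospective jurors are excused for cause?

33

Seats to fill: 9 + 3 alternates = 12.
Peremptories — Applicant: 5 + 1×3 + 2 = 10; Respondent: 5 + 1×3 = 8; total 18.
For-cause removals: 3.
Minimum venire: 12 + 18 + 3 = 33.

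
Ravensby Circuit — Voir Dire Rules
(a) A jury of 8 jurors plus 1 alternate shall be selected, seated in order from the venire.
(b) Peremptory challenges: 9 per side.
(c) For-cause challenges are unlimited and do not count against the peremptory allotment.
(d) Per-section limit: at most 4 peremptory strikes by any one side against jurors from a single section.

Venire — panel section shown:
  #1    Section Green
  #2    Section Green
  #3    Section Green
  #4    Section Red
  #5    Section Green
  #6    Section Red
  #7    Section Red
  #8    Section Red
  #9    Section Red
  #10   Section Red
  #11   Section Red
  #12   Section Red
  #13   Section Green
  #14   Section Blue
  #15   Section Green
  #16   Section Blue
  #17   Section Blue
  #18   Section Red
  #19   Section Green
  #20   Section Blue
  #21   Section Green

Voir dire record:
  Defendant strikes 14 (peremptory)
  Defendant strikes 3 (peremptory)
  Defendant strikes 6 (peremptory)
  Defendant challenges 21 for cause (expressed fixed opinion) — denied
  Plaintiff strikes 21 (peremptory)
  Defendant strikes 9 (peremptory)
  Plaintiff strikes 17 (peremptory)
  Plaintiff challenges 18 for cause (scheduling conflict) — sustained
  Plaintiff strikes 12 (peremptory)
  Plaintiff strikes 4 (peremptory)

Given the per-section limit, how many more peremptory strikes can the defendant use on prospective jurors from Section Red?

2

Defendant peremptories so far: #14, #3, #6, #9 — 4 of 9 used, 5 left overall.
Against Section Red: #6, #9 — 2 used; per-section cap 4 leaves 2.
Binding limit: min(5, 2) = 2.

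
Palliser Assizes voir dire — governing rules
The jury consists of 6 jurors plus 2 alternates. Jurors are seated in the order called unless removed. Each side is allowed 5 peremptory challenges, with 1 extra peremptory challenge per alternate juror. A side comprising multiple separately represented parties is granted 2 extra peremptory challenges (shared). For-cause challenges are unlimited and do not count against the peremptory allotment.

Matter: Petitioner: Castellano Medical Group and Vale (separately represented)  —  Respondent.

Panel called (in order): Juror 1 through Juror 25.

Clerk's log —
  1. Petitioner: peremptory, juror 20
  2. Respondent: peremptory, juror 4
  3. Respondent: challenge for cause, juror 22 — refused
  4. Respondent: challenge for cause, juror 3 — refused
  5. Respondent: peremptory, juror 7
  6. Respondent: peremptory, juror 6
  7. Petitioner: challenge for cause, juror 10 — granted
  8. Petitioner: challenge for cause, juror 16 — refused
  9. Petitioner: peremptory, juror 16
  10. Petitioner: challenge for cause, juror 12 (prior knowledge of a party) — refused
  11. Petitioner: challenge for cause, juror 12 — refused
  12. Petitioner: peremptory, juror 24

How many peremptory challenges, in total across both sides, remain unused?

10

Petitioner allotment: 5 base + 1 × 2 alternates + 2 multi-party = 9. Respondent allotment: 5 base + 1 × 2 alternates = 7.
Petitioner peremptories used: #20, #16, #24 — 3 (for-cause on #10, #16, #12, #12 don't count).
Respondent peremptories used: #4, #7, #6 — 3 (for-cause on #22, #3 don't count).
Remaining: (9 − 3) + (7 − 3) = 10.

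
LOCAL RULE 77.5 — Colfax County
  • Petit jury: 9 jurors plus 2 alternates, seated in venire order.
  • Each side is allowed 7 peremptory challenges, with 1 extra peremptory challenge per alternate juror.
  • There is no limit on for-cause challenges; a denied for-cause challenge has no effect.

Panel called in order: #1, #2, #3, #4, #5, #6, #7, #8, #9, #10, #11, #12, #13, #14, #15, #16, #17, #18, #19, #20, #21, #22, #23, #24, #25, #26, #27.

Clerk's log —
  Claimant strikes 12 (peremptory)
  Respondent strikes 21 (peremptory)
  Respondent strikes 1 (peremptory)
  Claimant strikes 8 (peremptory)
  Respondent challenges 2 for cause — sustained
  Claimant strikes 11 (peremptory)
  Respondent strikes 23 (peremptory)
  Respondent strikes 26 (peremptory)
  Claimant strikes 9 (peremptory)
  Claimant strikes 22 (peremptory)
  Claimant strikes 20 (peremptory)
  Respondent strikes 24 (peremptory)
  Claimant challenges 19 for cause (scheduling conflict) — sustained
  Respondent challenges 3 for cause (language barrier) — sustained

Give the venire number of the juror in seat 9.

Removed: #1, #2, #3, #8, #9, #11, #12, #19, #20, #21, #22, #23, #24, #26.
Seating in order: seats 1–9 → #4, #5, #6, #7, #10, #13, #14, #15, #16; alternates → #17, #18.
So seat 9 is #16.

16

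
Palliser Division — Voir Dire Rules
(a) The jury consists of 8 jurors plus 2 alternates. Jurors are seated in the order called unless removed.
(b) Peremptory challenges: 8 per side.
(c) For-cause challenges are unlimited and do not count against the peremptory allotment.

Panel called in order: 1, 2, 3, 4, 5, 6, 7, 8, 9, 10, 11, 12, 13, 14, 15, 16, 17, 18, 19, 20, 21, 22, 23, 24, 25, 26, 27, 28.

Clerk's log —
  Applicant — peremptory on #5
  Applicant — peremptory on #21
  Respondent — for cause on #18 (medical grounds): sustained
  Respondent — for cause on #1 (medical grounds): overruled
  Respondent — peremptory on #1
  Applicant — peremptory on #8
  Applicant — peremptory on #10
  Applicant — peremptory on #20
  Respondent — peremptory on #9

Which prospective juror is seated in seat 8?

13

Removed: #1, #5, #8, #9, #10, #18, #20, #21.
Seating in order: seats 1–8 → #2, #3, #4, #6, #7, #11, #12, #13; alternates → #14, #15.
So seat 8 is #13.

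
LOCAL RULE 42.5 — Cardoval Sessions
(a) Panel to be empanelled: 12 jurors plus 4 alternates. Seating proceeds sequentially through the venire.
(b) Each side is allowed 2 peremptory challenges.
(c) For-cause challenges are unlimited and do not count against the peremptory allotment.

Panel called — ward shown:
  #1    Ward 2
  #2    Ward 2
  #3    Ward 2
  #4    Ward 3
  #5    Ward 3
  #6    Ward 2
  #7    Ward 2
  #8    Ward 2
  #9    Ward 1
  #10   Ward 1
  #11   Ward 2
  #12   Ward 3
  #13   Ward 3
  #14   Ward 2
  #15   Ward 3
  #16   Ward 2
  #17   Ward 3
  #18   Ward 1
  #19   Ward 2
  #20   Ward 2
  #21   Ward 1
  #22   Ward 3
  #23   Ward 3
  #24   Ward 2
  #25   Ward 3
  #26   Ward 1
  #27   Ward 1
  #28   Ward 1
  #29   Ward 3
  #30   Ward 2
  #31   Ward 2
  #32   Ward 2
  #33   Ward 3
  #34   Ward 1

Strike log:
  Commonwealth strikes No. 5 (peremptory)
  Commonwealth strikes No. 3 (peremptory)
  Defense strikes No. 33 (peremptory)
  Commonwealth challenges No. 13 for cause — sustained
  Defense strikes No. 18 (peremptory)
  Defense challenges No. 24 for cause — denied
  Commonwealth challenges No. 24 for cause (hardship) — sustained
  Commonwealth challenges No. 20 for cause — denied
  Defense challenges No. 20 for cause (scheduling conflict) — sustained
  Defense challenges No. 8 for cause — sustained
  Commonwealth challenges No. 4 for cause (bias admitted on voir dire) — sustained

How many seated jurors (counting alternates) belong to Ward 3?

5

Removed: #3, #4, #5, #8, #13, #18, #20, #24, #33.
Seated (16 incl. alternates): #1, #2, #6, #7, #9, #10, #11, #12, #14, #15, #16, #17, #19, #21, #22, #23.
Of those, in Ward 3: #12, #15, #17, #22, #23 → 5.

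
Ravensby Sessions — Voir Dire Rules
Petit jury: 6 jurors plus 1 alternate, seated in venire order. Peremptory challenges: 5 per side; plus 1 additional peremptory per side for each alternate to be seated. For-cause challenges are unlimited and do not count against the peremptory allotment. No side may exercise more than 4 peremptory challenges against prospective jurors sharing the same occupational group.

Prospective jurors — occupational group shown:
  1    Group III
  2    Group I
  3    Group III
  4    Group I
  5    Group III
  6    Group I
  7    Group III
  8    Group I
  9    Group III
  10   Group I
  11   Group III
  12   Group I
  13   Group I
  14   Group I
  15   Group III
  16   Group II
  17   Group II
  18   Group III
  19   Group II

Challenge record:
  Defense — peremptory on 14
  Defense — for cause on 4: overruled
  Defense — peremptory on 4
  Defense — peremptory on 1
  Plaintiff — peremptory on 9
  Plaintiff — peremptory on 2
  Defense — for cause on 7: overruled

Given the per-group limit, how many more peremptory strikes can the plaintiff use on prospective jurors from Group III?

3

Plaintiff peremptories so far: #9, #2 — 2 of 6 used, 4 left overall.
Against Group III: #9 — 1 used; per-group cap 4 leaves 3.
Binding limit: min(4, 3) = 3.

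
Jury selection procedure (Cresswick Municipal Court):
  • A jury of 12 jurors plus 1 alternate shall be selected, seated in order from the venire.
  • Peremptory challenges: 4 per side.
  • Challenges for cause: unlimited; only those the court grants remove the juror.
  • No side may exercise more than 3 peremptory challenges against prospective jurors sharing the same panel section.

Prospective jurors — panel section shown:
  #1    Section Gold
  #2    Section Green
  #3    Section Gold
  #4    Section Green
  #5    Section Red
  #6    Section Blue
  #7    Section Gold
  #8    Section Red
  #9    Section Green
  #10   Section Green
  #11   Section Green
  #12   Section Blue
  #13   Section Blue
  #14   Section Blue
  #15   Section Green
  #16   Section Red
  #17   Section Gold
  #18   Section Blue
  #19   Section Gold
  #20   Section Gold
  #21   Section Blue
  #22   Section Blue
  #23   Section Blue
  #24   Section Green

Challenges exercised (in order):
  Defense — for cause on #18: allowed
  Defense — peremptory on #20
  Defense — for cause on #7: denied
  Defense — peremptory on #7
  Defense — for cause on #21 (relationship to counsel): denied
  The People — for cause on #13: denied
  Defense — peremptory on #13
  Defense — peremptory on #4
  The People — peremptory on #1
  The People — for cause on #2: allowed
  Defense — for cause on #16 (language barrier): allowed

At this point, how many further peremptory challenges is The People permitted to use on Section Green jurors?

The People peremptories so far: #1 — 1 of 4 used, 3 left overall.
Against Section Green: none yet — per-section cap 3 leaves 3.
Binding limit: min(3, 3) = 3.

3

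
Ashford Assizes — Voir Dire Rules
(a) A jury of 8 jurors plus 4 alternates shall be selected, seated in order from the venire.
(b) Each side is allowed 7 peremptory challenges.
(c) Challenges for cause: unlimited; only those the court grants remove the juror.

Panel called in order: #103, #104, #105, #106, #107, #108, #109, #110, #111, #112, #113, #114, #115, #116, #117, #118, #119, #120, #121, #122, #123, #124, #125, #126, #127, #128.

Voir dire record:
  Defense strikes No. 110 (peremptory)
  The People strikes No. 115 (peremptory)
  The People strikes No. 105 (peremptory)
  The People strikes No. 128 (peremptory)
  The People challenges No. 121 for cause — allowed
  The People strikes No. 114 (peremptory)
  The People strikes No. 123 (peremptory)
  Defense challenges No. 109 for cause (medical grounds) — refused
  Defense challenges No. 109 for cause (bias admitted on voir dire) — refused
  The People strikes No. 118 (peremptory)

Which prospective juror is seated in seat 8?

112

Removed: #105, #110, #114, #115, #118, #121, #123, #128. (#109 stays — for-cause denied.)
Filling seats in venire order through position 8: #103, #104, #106, #107, #108, #109, #111, #112.
So seat 8 is #112.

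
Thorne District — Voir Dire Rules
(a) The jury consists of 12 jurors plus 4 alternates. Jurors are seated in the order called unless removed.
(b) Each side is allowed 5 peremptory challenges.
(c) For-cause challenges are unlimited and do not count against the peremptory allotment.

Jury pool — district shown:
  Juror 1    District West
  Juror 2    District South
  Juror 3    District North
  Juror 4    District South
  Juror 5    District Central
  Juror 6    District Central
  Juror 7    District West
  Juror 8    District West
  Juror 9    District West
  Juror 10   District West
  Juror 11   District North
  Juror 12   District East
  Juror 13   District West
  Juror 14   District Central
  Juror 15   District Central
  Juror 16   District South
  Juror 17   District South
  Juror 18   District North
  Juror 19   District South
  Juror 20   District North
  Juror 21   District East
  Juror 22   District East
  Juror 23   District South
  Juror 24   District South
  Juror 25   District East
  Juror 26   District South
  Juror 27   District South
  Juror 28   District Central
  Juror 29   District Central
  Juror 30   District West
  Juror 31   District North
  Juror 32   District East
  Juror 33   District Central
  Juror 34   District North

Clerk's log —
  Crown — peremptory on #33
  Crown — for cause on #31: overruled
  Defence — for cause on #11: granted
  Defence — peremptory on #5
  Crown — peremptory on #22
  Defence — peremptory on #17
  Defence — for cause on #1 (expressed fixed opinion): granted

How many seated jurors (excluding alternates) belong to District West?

Removed: #1, #5, #11, #17, #22, #33.
Seated jurors 1–12: #2, #3, #4, #6, #7, #8, #9, #10, #12, #13, #14, #15 (alternates #16, #18, #19, #20 not counted).
Of those, in District West: #7, #8, #9, #10, #13 → 5.

5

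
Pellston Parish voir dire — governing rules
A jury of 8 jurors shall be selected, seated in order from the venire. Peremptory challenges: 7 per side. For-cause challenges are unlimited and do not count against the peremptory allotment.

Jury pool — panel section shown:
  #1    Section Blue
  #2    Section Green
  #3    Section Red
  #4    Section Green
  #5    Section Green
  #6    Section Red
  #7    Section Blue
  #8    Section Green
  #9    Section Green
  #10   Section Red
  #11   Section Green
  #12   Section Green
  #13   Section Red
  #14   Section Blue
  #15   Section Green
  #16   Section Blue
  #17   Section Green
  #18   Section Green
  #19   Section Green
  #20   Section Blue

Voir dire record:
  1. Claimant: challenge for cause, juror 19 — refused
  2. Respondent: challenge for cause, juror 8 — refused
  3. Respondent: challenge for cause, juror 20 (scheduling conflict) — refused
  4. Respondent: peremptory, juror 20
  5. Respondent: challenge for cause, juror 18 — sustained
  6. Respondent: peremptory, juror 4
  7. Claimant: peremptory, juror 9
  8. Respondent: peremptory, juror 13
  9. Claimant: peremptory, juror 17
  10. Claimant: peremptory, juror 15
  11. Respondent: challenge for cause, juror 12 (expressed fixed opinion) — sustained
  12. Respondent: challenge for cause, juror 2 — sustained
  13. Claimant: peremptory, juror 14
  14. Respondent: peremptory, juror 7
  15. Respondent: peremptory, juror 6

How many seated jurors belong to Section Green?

Removed: #2, #4, #6, #7, #9, #12, #13, #14, #15, #17, #18, #20.
Seated jurors 1–8: #1, #3, #5, #8, #10, #11, #16, #19.
Of those, in Section Green: #5, #8, #11, #19 → 4.

4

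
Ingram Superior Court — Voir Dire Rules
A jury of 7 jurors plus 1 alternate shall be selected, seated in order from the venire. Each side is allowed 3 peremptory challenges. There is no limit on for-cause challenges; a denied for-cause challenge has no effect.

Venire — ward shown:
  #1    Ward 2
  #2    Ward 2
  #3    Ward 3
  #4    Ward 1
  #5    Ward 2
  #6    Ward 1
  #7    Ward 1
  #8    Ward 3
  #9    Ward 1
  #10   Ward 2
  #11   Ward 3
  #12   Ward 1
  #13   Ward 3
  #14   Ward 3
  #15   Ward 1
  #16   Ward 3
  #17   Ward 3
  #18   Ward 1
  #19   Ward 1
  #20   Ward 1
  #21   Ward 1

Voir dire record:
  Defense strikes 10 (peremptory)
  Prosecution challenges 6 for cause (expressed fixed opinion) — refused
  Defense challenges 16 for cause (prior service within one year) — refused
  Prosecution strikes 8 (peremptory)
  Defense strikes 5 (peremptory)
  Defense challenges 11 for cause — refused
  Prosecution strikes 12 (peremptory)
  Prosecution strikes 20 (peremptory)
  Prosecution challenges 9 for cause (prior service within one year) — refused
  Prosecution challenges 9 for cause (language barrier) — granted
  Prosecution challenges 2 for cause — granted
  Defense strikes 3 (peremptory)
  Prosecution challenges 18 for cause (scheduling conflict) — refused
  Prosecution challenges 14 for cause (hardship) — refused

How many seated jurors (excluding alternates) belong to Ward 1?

Removed: #2, #3, #5, #8, #9, #10, #12, #20.
Seated jurors 1–7: #1, #4, #6, #7, #11, #13, #14 (alternates #15 not counted).
Of those, in Ward 1: #4, #6, #7 → 3.

3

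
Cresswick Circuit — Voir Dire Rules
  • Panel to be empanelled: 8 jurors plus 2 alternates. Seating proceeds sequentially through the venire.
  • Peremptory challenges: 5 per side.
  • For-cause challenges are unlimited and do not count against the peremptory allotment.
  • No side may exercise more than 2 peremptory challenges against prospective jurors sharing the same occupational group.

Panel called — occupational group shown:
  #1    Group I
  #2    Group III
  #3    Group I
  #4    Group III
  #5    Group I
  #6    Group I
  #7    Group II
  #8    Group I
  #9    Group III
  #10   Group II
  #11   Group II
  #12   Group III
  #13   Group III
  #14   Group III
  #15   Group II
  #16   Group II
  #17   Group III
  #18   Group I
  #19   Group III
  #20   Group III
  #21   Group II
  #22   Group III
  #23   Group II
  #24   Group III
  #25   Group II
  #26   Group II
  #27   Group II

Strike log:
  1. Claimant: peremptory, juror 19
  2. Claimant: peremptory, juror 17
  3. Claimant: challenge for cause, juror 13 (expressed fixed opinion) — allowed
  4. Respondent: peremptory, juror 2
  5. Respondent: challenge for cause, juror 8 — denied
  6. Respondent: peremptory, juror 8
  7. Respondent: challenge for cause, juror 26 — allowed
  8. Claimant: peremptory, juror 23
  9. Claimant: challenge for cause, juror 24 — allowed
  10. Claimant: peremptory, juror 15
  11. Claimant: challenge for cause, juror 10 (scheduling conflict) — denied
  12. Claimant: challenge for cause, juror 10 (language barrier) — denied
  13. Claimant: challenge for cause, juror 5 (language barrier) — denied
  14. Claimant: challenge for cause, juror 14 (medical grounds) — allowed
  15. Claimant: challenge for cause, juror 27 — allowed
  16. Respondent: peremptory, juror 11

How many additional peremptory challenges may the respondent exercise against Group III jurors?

1

Respondent peremptories so far: #2, #8, #11 — 3 of 5 used, 2 left overall.
Against Group III: #2 — 1 used; per-group cap 2 leaves 1.
Binding limit: min(2, 1) = 1.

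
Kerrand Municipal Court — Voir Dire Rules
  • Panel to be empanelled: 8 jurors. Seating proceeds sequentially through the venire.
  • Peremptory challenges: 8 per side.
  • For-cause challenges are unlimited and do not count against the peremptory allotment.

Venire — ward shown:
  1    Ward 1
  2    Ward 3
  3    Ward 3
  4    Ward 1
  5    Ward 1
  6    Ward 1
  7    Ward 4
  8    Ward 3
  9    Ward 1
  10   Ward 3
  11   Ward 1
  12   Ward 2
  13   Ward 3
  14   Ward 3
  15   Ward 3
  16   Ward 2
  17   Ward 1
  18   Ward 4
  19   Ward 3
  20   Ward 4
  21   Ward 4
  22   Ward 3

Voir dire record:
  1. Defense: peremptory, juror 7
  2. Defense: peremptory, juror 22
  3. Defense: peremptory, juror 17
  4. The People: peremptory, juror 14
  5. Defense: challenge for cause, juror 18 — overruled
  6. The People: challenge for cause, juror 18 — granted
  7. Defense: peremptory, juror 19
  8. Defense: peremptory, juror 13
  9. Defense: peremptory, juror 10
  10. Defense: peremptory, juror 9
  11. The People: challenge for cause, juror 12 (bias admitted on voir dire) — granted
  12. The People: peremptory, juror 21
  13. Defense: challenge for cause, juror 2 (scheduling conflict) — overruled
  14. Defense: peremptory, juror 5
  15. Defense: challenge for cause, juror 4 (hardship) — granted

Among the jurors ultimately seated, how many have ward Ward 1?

3

Removed: #4, #5, #7, #9, #10, #12, #13, #14, #17, #18, #19, #21, #22.
Seated jurors 1–8: #1, #2, #3, #6, #8, #11, #15, #16.
Of those, in Ward 1: #1, #6, #11 → 3.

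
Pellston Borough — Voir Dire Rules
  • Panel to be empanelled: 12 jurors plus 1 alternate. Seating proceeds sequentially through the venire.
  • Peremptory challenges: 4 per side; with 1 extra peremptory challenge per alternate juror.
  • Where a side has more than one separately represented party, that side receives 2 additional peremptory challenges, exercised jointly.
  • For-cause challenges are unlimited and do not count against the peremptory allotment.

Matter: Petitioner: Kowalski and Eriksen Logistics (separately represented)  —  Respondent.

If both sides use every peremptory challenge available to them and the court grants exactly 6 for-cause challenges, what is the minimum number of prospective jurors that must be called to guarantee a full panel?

Seats to fill: 12 + 1 alternates = 13.
Peremptories — Petitioner: 4 + 1×1 + 2 = 7; Respondent: 4 + 1×1 = 5; total 12.
For-cause removals: 6.
Minimum venire: 13 + 12 + 6 = 31.

31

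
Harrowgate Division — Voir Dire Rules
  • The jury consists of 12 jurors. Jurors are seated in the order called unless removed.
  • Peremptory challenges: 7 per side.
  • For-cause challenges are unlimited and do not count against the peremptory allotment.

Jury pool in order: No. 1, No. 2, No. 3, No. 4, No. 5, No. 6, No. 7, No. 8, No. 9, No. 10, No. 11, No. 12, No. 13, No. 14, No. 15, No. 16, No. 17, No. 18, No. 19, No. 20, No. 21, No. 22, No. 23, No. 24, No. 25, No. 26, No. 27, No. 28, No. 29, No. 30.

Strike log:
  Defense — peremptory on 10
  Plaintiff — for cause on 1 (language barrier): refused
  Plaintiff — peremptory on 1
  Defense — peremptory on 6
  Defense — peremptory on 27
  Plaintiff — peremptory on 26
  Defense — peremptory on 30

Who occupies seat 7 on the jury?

9

Removed: #1, #6, #10, #26, #27, #30.
Seating in order: seats 1–12 → #2, #3, #4, #5, #7, #8, #9, #11, #12, #13, #14, #15.
So seat 7 is #9.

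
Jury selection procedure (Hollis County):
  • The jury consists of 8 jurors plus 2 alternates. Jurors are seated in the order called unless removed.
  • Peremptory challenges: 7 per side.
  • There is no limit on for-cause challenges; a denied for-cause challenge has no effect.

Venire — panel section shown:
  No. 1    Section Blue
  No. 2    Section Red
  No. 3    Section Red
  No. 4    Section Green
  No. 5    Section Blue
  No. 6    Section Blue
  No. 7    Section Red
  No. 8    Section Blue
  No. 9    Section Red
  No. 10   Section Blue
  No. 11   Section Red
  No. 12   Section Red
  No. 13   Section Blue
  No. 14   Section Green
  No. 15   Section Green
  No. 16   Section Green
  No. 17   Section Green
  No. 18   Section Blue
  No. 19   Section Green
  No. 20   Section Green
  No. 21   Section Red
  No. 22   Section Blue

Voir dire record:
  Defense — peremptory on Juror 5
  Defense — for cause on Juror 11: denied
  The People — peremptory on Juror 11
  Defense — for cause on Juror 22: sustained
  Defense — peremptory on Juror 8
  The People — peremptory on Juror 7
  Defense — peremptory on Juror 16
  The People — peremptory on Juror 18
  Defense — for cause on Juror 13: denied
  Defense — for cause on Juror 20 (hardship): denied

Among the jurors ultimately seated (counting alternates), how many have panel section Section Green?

2

Removed: #5, #7, #8, #11, #16, #18, #22.
Seated (10 incl. alternates): #1, #2, #3, #4, #6, #9, #10, #12, #13, #14.
Of those, in Section Green: #4, #14 → 2.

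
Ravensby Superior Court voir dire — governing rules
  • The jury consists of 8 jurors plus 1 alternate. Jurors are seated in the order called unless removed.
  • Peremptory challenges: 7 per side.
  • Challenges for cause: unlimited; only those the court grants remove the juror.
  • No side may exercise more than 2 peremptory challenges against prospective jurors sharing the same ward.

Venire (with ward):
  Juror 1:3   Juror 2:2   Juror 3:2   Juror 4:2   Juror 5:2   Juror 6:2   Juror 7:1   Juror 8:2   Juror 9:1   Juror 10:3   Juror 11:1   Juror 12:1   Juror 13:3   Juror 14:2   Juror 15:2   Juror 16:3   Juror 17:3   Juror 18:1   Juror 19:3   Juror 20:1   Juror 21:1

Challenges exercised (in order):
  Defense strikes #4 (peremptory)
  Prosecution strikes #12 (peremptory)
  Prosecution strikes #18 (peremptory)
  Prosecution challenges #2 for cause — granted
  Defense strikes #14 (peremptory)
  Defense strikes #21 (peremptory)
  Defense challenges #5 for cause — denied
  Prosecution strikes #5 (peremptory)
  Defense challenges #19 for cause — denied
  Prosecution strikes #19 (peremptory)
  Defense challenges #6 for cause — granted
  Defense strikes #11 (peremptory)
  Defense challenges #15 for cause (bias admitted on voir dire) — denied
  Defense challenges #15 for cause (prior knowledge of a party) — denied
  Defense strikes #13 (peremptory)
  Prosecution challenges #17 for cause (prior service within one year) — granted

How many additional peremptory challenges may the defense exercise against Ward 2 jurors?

Defense peremptories so far: #4, #14, #21, #11, #13 — 5 of 7 used, 2 left overall.
Against Ward 2: #4, #14 — 2 used; per-ward cap 2 leaves 0.
Binding limit: min(2, 0) = 0.

0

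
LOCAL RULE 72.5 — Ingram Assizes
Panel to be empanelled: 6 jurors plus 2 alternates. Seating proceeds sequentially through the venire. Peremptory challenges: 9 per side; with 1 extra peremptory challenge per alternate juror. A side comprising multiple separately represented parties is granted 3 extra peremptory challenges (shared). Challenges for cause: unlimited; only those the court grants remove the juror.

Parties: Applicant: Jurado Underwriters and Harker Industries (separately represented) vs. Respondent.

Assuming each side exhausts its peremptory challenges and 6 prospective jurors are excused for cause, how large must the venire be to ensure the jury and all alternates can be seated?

Seats to fill: 6 + 2 alternates = 8.
Peremptories — Applicant: 9 + 1×2 + 3 = 14; Respondent: 9 + 1×2 = 11; total 25.
For-cause removals: 6.
Minimum venire: 8 + 25 + 6 = 39.

39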